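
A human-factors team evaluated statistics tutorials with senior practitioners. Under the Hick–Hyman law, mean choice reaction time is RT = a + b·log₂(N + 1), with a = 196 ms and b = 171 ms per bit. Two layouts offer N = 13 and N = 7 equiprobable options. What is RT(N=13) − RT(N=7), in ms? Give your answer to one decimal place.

RT(13) = 196 + 171·log₂(14) = 196 + 171·3.8074 = 847.0654 ms.
RT(7) = 196 + 171·log₂(8) = 196 + 171·3.0000 = 709.0000 ms.
Difference = 847.0654 − 709.0000 = 138.0654 ≈ 138.1 ms.

138.1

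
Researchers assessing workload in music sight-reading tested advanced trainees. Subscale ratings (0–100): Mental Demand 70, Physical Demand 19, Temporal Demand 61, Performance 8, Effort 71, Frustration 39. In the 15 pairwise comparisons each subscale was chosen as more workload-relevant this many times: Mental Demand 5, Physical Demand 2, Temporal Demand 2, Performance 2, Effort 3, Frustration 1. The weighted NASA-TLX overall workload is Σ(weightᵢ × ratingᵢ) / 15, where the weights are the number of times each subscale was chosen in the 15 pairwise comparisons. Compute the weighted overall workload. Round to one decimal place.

51.9

The tallies are the weights (they sum to 15).
Weighted sum = 5·70 + 2·19 + 2·61 + 2·8 + 3·71 + 1·39
            = 350 + 38 + 122 + 16 + 213 + 39 = 778.
Overall workload = 778 / 15 = 51.8667 ≈ 51.9.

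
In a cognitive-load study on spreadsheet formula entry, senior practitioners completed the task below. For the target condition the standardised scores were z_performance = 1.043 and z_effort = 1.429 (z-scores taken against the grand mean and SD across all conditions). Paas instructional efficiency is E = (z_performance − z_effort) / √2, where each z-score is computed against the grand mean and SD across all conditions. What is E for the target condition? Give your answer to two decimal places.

z_P − z_E = 1.043 − 1.429 = -0.3860.
E = -0.3860 / √2 = -0.3860 / 1.41421 = -0.2729 ≈ -0.27.

-0.27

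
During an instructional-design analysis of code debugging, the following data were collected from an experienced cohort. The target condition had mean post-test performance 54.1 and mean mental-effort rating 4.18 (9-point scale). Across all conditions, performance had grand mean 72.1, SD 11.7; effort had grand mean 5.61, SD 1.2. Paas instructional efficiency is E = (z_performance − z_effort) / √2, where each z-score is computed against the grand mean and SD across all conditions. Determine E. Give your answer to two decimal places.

-0.25

z_performance = (54.1 − 72.1) / 11.7 = -18.0000 / 11.7 = -1.5385.
z_effort = (4.18 − 5.61) / 1.2 = -1.4300 / 1.2 = -1.1917.
z_P − z_E = -1.5385 − (-1.1917) = -0.3468.
E = -0.3468 / √2 = -0.3468 / 1.41421 = -0.2452 ≈ -0.25.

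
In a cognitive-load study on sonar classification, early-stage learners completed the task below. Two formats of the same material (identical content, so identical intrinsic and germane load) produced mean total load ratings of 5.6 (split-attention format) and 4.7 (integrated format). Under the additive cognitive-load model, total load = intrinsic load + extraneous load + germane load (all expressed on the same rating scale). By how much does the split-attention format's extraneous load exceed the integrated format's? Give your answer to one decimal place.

Intrinsic and germane load are equal across formats, so the difference in total load equals the difference in extraneous load.
Extraneous-load difference = 5.6 − 4.7 = 0.9.

0.9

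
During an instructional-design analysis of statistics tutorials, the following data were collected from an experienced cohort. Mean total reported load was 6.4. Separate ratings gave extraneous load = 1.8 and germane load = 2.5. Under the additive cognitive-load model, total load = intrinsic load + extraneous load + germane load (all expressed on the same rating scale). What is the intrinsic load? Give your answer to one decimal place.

intrinsic load = total − extraneous − germane
             = 6.4 − 1.8 − 2.5 = 2.1.

2.1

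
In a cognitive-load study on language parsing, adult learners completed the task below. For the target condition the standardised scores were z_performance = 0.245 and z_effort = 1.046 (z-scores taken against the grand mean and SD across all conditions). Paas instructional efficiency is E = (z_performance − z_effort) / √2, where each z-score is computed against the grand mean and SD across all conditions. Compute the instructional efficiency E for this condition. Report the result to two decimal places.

z_P − z_E = 0.245 − 1.046 = -0.8010.
E = -0.8010 / √2 = -0.8010 / 1.41421 = -0.5664 ≈ -0.57.

-0.57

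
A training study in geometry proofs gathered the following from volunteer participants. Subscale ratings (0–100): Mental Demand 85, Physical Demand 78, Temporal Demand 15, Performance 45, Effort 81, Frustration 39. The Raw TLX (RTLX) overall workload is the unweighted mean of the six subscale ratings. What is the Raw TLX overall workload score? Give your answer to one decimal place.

Sum of ratings = 85 + 78 + 15 + 45 + 81 + 39 = 343.
RTLX = 343 / 6 = 57.1667 ≈ 57.2.

57.2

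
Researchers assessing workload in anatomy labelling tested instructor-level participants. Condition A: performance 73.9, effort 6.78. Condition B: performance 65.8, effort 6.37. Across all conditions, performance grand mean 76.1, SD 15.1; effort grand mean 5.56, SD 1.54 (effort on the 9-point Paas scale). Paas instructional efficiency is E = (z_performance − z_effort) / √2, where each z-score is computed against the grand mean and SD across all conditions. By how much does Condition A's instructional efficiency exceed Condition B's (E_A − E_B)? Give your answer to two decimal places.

Condition A: z_P = (73.9 − 76.1)/15.1 = -0.1457; z_E = (6.78 − 5.56)/1.54 = 0.7922; E_A = (-0.1457 − 0.7922)/√2 = -0.6632.
Condition B: z_P = (65.8 − 76.1)/15.1 = -0.6821; z_E = (6.37 − 5.56)/1.54 = 0.5260; E_B = (-0.6821 − 0.5260)/√2 = -0.8543.
E_A − E_B = -0.6632 − (-0.8543) = 0.1911 ≈ 0.19.

0.19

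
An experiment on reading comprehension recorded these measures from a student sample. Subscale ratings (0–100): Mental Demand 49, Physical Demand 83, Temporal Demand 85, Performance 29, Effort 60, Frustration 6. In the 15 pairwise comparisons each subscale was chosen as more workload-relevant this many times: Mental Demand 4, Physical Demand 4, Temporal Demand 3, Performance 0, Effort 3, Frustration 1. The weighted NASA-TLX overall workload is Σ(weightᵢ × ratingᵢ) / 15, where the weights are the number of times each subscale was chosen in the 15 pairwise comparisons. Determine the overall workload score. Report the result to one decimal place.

The tallies are the weights (they sum to 15).
Weighted sum = 4·49 + 4·83 + 3·85 + 0·29 + 3·60 + 1·6
            = 196 + 332 + 255 + 0 + 180 + 6 = 969.
Overall workload = 969 / 15 = 64.6000 ≈ 64.6.

64.6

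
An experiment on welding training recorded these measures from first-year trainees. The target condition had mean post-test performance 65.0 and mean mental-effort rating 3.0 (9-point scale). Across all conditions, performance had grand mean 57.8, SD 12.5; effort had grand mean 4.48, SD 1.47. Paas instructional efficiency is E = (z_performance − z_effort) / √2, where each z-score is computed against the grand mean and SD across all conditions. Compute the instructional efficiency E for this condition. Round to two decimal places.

1.12

z_performance = (65.0 − 57.8) / 12.5 = 7.2000 / 12.5 = 0.5760.
z_effort = (3.0 − 4.48) / 1.47 = -1.4800 / 1.47 = -1.0068.
z_P − z_E = 0.5760 − (-1.0068) = 1.5828.
E = 1.5828 / √2 = 1.5828 / 1.41421 = 1.1192 ≈ 1.12.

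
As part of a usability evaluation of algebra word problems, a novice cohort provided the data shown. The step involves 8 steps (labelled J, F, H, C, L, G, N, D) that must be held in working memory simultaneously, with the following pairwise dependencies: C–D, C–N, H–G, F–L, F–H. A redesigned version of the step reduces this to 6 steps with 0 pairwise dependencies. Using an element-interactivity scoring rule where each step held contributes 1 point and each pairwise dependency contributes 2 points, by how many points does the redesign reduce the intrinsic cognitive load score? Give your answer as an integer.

Original: 8 × 1 + 5 × 2 = 8 + 10 = 18.
Redesigned: 6 × 1 + 0 × 2 = 6 + 0 = 6.
Reduction = 18 − 6 = 12.

12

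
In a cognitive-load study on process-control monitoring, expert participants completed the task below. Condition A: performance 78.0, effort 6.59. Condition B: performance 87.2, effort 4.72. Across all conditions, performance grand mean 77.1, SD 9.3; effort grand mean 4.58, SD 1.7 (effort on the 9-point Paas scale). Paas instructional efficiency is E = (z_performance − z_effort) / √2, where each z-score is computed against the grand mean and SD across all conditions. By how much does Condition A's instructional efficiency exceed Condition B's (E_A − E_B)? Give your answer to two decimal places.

-1.48

Condition A: z_P = (78.0 − 77.1)/9.3 = 0.0968; z_E = (6.59 − 4.58)/1.7 = 1.1824; E_A = (0.0968 − 1.1824)/√2 = -0.7676.
Condition B: z_P = (87.2 − 77.1)/9.3 = 1.0860; z_E = (4.72 − 4.58)/1.7 = 0.0824; E_B = (1.0860 − 0.0824)/√2 = 0.7097.
E_A − E_B = -0.7676 − 0.7097 = -1.4773 ≈ -1.48.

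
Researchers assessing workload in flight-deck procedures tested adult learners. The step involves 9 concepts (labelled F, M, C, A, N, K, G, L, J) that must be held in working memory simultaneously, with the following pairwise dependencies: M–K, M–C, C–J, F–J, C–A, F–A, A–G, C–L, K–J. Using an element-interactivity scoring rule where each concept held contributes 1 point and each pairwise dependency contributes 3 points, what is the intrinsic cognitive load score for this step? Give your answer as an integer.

Count of concepts held simultaneously: 9.
Count of pairwise dependencies listed: 9.
Element contribution: 9 × 1 = 9.
Interaction contribution: 9 × 3 = 27.
Intrinsic load = 9 + 27 = 36.

36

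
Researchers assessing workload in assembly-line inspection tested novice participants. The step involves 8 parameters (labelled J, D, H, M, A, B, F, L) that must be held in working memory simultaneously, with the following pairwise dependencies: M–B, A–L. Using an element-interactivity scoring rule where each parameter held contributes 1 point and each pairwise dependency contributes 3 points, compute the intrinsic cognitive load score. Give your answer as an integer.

Count of parameters held simultaneously: 8.
Count of pairwise dependencies listed: 2.
Element contribution: 8 × 1 = 8.
Interaction contribution: 2 × 3 = 6.
Intrinsic load = 8 + 6 = 14.

14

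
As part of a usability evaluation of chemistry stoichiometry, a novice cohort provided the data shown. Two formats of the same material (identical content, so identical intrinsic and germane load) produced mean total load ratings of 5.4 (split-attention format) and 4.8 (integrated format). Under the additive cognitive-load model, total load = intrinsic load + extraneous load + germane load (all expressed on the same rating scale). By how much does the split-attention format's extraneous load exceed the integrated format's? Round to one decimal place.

Intrinsic and germane load are equal across formats, so the difference in total load equals the difference in extraneous load.
Extraneous-load difference = 5.4 − 4.8 = 0.6.

0.6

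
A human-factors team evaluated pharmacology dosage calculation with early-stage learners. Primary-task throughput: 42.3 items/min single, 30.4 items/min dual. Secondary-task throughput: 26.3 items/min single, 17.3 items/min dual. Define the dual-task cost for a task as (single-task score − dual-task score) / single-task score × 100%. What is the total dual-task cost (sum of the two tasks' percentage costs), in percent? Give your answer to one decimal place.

62.4

Primary cost = (42.3 − 30.4) / 42.3 × 100% = 28.1324%.
Secondary cost = (26.3 − 17.3) / 26.3 × 100% = 34.2205%.
Total = 28.1324% + 34.2205% = 62.3529% ≈ 62.4%.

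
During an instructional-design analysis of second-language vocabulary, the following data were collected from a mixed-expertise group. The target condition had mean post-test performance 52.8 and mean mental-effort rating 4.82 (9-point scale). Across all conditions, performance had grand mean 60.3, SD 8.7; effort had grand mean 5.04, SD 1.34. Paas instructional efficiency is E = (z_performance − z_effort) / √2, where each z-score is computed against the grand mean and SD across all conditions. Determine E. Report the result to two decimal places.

-0.49

z_performance = (52.8 − 60.3) / 8.7 = -7.5000 / 8.7 = -0.8621.
z_effort = (4.82 − 5.04) / 1.34 = -0.2200 / 1.34 = -0.1642.
z_P − z_E = -0.8621 − (-0.1642) = -0.6979.
E = -0.6979 / √2 = -0.6979 / 1.41421 = -0.4935 ≈ -0.49.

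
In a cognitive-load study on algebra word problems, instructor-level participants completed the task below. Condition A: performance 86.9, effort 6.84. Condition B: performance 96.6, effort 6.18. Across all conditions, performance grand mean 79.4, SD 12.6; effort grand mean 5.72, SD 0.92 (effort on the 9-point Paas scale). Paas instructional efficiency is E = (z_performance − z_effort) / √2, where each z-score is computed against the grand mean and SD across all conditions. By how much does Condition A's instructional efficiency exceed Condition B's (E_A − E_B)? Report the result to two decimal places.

-1.05

Condition A: z_P = (86.9 − 79.4)/12.6 = 0.5952; z_E = (6.84 − 5.72)/0.92 = 1.2174; E_A = (0.5952 − 1.2174)/√2 = -0.4400.
Condition B: z_P = (96.6 − 79.4)/12.6 = 1.3651; z_E = (6.18 − 5.72)/0.92 = 0.5000; E_B = (1.3651 − 0.5000)/√2 = 0.6117.
E_A − E_B = -0.4400 − 0.6117 = -1.0517 ≈ -1.05.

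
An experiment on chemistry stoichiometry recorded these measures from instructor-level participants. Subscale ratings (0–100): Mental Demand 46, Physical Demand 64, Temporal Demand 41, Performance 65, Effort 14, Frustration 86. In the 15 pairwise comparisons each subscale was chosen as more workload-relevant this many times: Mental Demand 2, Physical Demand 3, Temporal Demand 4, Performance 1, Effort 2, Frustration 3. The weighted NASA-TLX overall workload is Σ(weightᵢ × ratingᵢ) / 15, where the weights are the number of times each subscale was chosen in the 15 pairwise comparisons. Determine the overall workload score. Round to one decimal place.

The tallies are the weights (they sum to 15).
Weighted sum = 2·46 + 3·64 + 4·41 + 1·65 + 2·14 + 3·86
            = 92 + 192 + 164 + 65 + 28 + 258 = 799.
Overall workload = 799 / 15 = 53.2667 ≈ 53.3.

53.3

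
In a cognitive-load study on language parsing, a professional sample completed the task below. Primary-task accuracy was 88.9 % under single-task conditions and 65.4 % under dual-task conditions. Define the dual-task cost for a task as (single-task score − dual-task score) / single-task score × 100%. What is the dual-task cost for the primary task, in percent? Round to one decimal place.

26.4

Cost = (88.9 − 65.4) / 88.9 × 100%
     = 23.5000 / 88.9 × 100% = 26.4342%.
≈ 26.4%.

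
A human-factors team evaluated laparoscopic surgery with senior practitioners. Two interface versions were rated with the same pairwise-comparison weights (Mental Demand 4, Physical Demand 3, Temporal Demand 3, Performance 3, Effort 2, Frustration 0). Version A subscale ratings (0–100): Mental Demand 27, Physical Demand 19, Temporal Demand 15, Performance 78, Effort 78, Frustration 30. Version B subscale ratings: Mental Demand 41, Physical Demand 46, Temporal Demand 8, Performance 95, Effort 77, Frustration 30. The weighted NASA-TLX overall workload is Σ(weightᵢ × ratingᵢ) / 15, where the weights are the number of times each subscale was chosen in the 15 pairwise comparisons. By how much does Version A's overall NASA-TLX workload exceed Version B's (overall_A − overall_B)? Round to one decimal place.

-11.0

Version A weighted sum = 4·27 + 3·19 + 3·15 + 3·78 + 2·78 + 0·30 = 108 + 57 + 45 + 234 + 156 + 0 = 600; overall_A = 600/15 = 40.0000.
Version B weighted sum = 4·41 + 3·46 + 3·8 + 3·95 + 2·77 + 0·30 = 164 + 138 + 24 + 285 + 154 + 0 = 765; overall_B = 765/15 = 51.0000.
Difference = 40.0000 − 51.0000 = -11.0000 ≈ -11.0.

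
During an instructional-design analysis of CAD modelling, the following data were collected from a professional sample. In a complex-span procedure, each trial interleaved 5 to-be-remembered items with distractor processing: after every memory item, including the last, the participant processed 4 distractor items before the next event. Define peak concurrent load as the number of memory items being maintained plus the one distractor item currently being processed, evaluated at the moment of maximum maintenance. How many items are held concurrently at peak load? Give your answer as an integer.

Maintenance is greatest during the distractor(s) after memory item 5: all 5 memory items are being held.
One distractor item is concurrently being processed.
Peak concurrent load = 5 + 1 = 6 items.

6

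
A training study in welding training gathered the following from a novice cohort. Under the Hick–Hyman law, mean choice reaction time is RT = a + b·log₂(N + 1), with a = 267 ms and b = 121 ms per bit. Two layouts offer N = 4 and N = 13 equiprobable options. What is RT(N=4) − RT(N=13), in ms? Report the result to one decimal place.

RT(4) = 267 + 121·log₂(5) = 267 + 121·2.3219 = 547.9499 ms.
RT(13) = 267 + 121·log₂(14) = 267 + 121·3.8074 = 727.6954 ms.
Difference = 547.9499 − 727.6954 = -179.7455 ≈ -179.7 ms.

-179.7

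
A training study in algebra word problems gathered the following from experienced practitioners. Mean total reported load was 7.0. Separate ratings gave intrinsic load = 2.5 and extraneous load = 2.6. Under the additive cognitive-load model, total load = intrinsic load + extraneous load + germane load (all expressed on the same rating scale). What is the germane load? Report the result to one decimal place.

germane load = total − intrinsic − extraneous
             = 7.0 − 2.5 − 2.6 = 1.9.

1.9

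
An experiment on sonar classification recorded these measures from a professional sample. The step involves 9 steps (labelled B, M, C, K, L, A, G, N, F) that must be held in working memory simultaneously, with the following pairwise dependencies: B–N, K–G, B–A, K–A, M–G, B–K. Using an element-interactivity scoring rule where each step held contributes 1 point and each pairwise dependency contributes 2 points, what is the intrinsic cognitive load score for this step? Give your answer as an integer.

Count of steps held simultaneously: 9.
Count of pairwise dependencies listed: 6.
Element contribution: 9 × 1 = 9.
Interaction contribution: 6 × 2 = 12.
Intrinsic load = 9 + 12 = 21.

21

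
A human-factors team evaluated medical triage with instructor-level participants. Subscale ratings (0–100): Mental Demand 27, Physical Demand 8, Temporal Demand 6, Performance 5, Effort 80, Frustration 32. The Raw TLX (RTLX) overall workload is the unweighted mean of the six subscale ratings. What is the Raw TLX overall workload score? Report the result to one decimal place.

26.3

Sum of ratings = 27 + 8 + 6 + 5 + 80 + 32 = 158.
RTLX = 158 / 6 = 26.3333 ≈ 26.3.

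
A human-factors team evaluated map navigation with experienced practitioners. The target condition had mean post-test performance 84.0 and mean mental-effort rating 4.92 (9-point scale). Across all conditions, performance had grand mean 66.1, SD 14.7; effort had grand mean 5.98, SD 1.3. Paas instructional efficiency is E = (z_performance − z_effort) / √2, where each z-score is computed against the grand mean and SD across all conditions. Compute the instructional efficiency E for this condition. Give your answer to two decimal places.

1.44

z_performance = (84.0 − 66.1) / 14.7 = 17.9000 / 14.7 = 1.2177.
z_effort = (4.92 − 5.98) / 1.3 = -1.0600 / 1.3 = -0.8154.
z_P − z_E = 1.2177 − (-0.8154) = 2.0331.
E = 2.0331 / √2 = 2.0331 / 1.41421 = 1.4376 ≈ 1.44.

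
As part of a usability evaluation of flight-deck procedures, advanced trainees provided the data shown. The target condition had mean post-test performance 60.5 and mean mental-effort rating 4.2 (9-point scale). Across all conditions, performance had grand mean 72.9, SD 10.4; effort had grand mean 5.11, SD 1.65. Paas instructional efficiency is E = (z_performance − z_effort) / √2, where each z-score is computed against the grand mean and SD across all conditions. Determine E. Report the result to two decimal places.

z_performance = (60.5 − 72.9) / 10.4 = -12.4000 / 10.4 = -1.1923.
z_effort = (4.2 − 5.11) / 1.65 = -0.9100 / 1.65 = -0.5515.
z_P − z_E = -1.1923 − (-0.5515) = -0.6408.
E = -0.6408 / √2 = -0.6408 / 1.41421 = -0.4531 ≈ -0.45.

-0.45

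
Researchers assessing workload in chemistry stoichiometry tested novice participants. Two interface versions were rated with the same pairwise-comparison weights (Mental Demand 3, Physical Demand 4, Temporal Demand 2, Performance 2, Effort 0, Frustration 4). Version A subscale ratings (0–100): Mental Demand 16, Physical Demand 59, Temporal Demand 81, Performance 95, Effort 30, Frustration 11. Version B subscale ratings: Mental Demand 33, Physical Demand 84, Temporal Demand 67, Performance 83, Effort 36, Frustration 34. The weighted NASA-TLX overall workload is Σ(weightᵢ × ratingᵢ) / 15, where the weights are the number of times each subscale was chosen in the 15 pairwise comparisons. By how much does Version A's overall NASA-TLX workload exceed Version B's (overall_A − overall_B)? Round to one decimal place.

-12.7

Version A weighted sum = 3·16 + 4·59 + 2·81 + 2·95 + 0·30 + 4·11 = 48 + 236 + 162 + 190 + 0 + 44 = 680; overall_A = 680/15 = 45.3333.
Version B weighted sum = 3·33 + 4·84 + 2·67 + 2·83 + 0·36 + 4·34 = 99 + 336 + 134 + 166 + 0 + 136 = 871; overall_B = 871/15 = 58.0667.
Difference = 45.3333 − 58.0667 = -12.7334 ≈ -12.7.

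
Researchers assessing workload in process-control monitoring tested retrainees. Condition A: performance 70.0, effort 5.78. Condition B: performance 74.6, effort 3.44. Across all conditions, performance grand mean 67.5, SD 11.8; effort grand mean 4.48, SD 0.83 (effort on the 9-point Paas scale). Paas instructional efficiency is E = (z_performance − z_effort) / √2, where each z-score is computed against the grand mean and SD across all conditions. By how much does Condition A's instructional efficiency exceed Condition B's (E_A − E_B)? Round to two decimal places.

-2.27

Condition A: z_P = (70.0 − 67.5)/11.8 = 0.2119; z_E = (5.78 − 4.48)/0.83 = 1.5663; E_A = (0.2119 − 1.5663)/√2 = -0.9577.
Condition B: z_P = (74.6 − 67.5)/11.8 = 0.6017; z_E = (3.44 − 4.48)/0.83 = -1.2530; E_B = (0.6017 − (-1.2530))/√2 = 1.3115.
E_A − E_B = -0.9577 − 1.3115 = -2.2692 ≈ -2.27.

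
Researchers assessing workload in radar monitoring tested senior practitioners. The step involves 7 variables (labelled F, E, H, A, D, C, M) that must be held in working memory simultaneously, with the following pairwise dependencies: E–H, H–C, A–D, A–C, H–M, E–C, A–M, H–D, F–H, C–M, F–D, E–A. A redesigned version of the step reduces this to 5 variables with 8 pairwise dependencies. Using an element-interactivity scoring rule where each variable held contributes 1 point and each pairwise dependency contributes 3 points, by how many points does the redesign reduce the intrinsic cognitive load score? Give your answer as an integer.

14

Original: 7 × 1 + 12 × 3 = 7 + 36 = 43.
Redesigned: 5 × 1 + 8 × 3 = 5 + 24 = 29.
Reduction = 43 − 29 = 14.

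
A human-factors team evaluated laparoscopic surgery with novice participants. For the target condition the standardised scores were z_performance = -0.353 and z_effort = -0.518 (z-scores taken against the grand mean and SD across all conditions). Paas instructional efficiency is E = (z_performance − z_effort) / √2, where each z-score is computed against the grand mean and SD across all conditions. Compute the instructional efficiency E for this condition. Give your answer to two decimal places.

z_P − z_E = -0.353 − (-0.518) = 0.1650.
E = 0.1650 / √2 = 0.1650 / 1.41421 = 0.1167 ≈ 0.12.

0.12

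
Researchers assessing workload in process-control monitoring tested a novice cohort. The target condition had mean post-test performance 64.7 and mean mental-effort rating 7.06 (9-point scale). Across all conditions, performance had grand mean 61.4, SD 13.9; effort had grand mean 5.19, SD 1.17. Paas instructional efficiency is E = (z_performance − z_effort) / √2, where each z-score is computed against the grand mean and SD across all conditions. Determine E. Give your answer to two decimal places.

-0.96

z_performance = (64.7 − 61.4) / 13.9 = 3.3000 / 13.9 = 0.2374.
z_effort = (7.06 − 5.19) / 1.17 = 1.8700 / 1.17 = 1.5983.
z_P − z_E = 0.2374 − 1.5983 = -1.3609.
E = -1.3609 / √2 = -1.3609 / 1.41421 = -0.9623 ≈ -0.96.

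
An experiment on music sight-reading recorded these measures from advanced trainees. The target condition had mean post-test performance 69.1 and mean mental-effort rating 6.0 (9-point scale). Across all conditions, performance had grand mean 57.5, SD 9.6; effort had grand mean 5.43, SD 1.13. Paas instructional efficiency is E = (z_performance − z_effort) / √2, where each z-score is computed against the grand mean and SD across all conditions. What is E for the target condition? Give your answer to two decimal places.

0.50

z_performance = (69.1 − 57.5) / 9.6 = 11.6000 / 9.6 = 1.2083.
z_effort = (6.0 − 5.43) / 1.13 = 0.5700 / 1.13 = 0.5044.
z_P − z_E = 1.2083 − 0.5044 = 0.7039.
E = 0.7039 / √2 = 0.7039 / 1.41421 = 0.4977 ≈ 0.50.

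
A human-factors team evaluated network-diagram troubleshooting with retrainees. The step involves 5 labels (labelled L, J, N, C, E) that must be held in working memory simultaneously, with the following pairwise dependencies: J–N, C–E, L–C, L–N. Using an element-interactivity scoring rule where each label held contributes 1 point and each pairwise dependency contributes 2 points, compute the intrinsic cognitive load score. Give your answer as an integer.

13

Count of labels held simultaneously: 5.
Count of pairwise dependencies listed: 4.
Element contribution: 5 × 1 = 5.
Interaction contribution: 4 × 2 = 8.
Intrinsic load = 5 + 8 = 13.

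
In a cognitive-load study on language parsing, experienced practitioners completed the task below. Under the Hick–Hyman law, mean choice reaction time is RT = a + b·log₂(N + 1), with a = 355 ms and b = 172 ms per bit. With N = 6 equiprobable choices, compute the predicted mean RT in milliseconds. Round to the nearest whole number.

log₂(6 + 1) = log₂(7) = 2.8074.
RT = 355 + 172 × 2.8074 = 355 + 482.8728 = 837.8728 ms.
≈ 838 ms.

838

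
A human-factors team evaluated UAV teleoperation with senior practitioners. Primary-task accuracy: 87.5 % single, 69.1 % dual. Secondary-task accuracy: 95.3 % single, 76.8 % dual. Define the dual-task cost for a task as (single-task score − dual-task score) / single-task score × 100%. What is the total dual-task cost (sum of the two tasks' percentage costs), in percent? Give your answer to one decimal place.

40.4

Primary cost = (87.5 − 69.1) / 87.5 × 100% = 21.0286%.
Secondary cost = (95.3 − 76.8) / 95.3 × 100% = 19.4124%.
Total = 21.0286% + 19.4124% = 40.4410% ≈ 40.4%.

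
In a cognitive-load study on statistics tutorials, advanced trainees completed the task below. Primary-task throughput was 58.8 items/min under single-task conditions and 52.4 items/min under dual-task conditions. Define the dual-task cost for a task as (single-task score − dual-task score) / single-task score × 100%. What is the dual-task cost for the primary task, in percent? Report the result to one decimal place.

10.9

Cost = (58.8 − 52.4) / 58.8 × 100%
     = 6.4000 / 58.8 × 100% = 10.8844%.
≈ 10.9%.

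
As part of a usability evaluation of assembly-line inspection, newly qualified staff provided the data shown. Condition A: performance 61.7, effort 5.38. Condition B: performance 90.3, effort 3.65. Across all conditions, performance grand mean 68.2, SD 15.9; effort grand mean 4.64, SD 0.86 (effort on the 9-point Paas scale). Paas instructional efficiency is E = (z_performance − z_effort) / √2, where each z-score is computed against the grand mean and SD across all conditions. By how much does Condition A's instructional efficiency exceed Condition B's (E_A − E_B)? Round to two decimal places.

Condition A: z_P = (61.7 − 68.2)/15.9 = -0.4088; z_E = (5.38 − 4.64)/0.86 = 0.8605; E_A = (-0.4088 − 0.8605)/√2 = -0.8975.
Condition B: z_P = (90.3 − 68.2)/15.9 = 1.3899; z_E = (3.65 − 4.64)/0.86 = -1.1512; E_B = (1.3899 − (-1.1512))/√2 = 1.7968.
E_A − E_B = -0.8975 − 1.7968 = -2.6943 ≈ -2.69.

-2.69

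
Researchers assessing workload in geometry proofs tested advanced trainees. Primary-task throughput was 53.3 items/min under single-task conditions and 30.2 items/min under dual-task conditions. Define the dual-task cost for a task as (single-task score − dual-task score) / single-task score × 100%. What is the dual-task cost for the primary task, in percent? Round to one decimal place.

Cost = (53.3 − 30.2) / 53.3 × 100%
     = 23.1000 / 53.3 × 100% = 43.3396%.
≈ 43.3%.

43.3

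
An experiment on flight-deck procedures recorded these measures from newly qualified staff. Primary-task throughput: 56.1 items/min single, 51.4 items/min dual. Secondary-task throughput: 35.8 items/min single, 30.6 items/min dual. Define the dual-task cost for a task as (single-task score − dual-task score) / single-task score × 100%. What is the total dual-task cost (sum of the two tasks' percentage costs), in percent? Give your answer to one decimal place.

22.9

Primary cost = (56.1 − 51.4) / 56.1 × 100% = 8.3779%.
Secondary cost = (35.8 − 30.6) / 35.8 × 100% = 14.5251%.
Total = 8.3779% + 14.5251% = 22.9030% ≈ 22.9%.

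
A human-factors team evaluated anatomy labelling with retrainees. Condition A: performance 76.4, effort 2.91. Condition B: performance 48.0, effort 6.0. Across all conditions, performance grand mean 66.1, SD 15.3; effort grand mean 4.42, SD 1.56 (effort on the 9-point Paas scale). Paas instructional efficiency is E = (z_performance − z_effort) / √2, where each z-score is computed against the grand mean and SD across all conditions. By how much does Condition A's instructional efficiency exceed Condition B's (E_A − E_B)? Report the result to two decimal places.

Condition A: z_P = (76.4 − 66.1)/15.3 = 0.6732; z_E = (2.91 − 4.42)/1.56 = -0.9679; E_A = (0.6732 − (-0.9679))/√2 = 1.1604.
Condition B: z_P = (48.0 − 66.1)/15.3 = -1.1830; z_E = (6.0 − 4.42)/1.56 = 1.0128; E_B = (-1.1830 − 1.0128)/√2 = -1.5527.
E_A − E_B = 1.1604 − (-1.5527) = 2.7131 ≈ 2.71.

2.71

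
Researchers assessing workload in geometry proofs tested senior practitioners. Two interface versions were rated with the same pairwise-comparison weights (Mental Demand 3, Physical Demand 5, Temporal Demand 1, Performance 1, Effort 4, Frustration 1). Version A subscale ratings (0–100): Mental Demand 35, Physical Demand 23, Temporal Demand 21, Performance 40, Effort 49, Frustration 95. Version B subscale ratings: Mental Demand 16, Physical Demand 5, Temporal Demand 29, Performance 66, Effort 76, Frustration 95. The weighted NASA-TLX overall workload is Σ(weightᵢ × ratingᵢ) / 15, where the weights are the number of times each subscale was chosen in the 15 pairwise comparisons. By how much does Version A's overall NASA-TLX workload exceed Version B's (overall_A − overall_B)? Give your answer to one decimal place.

0.3

Version A weighted sum = 3·35 + 5·23 + 1·21 + 1·40 + 4·49 + 1·95 = 105 + 115 + 21 + 40 + 196 + 95 = 572; overall_A = 572/15 = 38.1333.
Version B weighted sum = 3·16 + 5·5 + 1·29 + 1·66 + 4·76 + 1·95 = 48 + 25 + 29 + 66 + 304 + 95 = 567; overall_B = 567/15 = 37.8000.
Difference = 38.1333 − 37.8000 = 0.3333 ≈ 0.3.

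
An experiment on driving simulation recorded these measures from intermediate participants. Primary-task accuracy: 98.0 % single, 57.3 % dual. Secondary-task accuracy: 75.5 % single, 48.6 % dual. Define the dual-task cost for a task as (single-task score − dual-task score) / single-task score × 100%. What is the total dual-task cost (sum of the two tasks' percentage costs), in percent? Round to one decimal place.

77.2

Primary cost = (98.0 − 57.3) / 98.0 × 100% = 41.5306%.
Secondary cost = (75.5 − 48.6) / 75.5 × 100% = 35.6291%.
Total = 41.5306% + 35.6291% = 77.1597% ≈ 77.2%.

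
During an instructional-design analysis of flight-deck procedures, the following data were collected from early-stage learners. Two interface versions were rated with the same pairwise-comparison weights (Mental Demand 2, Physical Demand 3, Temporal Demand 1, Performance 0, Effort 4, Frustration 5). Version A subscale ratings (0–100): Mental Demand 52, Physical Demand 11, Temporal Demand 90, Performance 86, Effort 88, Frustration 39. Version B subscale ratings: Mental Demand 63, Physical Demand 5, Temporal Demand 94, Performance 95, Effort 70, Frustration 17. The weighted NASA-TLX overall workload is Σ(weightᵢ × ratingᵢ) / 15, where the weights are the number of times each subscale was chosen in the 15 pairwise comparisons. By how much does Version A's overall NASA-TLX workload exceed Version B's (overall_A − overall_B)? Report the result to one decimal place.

11.6

Version A weighted sum = 2·52 + 3·11 + 1·90 + 0·86 + 4·88 + 5·39 = 104 + 33 + 90 + 0 + 352 + 195 = 774; overall_A = 774/15 = 51.6000.
Version B weighted sum = 2·63 + 3·5 + 1·94 + 0·95 + 4·70 + 5·17 = 126 + 15 + 94 + 0 + 280 + 85 = 600; overall_B = 600/15 = 40.0000.
Difference = 51.6000 − 40.0000 = 11.6000 ≈ 11.6.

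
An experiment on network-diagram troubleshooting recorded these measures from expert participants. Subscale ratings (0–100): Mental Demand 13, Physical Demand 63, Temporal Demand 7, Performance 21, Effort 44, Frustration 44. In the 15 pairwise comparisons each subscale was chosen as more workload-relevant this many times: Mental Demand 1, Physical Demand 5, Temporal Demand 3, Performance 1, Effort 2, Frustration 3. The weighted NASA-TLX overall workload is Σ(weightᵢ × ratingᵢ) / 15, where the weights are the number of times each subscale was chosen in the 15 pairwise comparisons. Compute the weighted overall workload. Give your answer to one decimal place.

39.3

The tallies are the weights (they sum to 15).
Weighted sum = 1·13 + 5·63 + 3·7 + 1·21 + 2·44 + 3·44
            = 13 + 315 + 21 + 21 + 88 + 132 = 590.
Overall workload = 590 / 15 = 39.3333 ≈ 39.3.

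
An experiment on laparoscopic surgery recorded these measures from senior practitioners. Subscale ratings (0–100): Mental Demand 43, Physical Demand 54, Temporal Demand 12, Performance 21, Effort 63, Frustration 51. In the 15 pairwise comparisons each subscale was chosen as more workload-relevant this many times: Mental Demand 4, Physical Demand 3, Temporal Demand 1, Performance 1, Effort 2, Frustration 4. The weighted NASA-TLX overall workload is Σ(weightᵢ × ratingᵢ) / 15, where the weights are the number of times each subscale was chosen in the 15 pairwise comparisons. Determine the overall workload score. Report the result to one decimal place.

The tallies are the weights (they sum to 15).
Weighted sum = 4·43 + 3·54 + 1·12 + 1·21 + 2·63 + 4·51
            = 172 + 162 + 12 + 21 + 126 + 204 = 697.
Overall workload = 697 / 15 = 46.4667 ≈ 46.5.

46.5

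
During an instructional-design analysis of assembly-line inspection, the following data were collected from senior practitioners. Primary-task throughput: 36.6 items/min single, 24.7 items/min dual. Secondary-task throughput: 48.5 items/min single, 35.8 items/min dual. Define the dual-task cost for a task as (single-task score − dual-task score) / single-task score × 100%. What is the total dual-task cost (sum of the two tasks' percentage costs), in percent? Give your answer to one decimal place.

58.7

Primary cost = (36.6 − 24.7) / 36.6 × 100% = 32.5137%.
Secondary cost = (48.5 − 35.8) / 48.5 × 100% = 26.1856%.
Total = 32.5137% + 26.1856% = 58.6993% ≈ 58.7%.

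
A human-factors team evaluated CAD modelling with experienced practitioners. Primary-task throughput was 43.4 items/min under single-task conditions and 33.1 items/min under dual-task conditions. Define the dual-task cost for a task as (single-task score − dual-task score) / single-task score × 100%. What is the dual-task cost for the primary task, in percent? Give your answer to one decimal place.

Cost = (43.4 − 33.1) / 43.4 × 100%
     = 10.3000 / 43.4 × 100% = 23.7327%.
≈ 23.7%.

23.7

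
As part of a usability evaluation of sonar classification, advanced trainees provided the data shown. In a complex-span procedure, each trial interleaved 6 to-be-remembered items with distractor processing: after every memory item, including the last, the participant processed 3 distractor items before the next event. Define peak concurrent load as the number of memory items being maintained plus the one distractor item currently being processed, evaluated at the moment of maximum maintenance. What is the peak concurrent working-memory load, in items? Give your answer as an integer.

Maintenance is greatest during the distractor(s) after memory item 6: all 6 memory items are being held.
One distractor item is concurrently being processed.
Peak concurrent load = 6 + 1 = 7 items.

7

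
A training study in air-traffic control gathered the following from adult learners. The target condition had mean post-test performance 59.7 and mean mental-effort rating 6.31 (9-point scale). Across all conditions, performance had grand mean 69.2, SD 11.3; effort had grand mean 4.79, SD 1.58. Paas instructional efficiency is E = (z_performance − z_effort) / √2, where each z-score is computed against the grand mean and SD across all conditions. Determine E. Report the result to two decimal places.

z_performance = (59.7 − 69.2) / 11.3 = -9.5000 / 11.3 = -0.8407.
z_effort = (6.31 − 4.79) / 1.58 = 1.5200 / 1.58 = 0.9620.
z_P − z_E = -0.8407 − 0.9620 = -1.8027.
E = -1.8027 / √2 = -1.8027 / 1.41421 = -1.2747 ≈ -1.27.

-1.27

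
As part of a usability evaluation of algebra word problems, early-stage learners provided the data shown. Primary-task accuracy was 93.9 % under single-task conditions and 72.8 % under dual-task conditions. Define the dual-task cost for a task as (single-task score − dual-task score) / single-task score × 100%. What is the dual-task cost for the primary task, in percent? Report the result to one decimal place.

22.5

Cost = (93.9 − 72.8) / 93.9 × 100%
     = 21.1000 / 93.9 × 100% = 22.4707%.
≈ 22.5%.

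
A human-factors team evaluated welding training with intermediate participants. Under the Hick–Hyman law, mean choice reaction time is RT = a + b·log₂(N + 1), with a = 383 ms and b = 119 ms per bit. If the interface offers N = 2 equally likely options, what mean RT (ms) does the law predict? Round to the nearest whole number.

572

log₂(2 + 1) = log₂(3) = 1.5850.
RT = 383 + 119 × 1.5850 = 383 + 188.6150 = 571.6150 ms.
≈ 572 ms.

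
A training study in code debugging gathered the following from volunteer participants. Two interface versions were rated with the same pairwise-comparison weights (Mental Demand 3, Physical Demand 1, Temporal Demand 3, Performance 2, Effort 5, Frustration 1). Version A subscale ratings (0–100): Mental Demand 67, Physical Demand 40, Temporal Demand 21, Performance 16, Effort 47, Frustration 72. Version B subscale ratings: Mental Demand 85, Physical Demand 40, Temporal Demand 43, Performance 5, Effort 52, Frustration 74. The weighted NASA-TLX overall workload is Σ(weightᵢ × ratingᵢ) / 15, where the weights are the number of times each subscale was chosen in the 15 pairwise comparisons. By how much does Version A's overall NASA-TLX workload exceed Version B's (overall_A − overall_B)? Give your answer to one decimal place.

-8.3

Version A weighted sum = 3·67 + 1·40 + 3·21 + 2·16 + 5·47 + 1·72 = 201 + 40 + 63 + 32 + 235 + 72 = 643; overall_A = 643/15 = 42.8667.
Version B weighted sum = 3·85 + 1·40 + 3·43 + 2·5 + 5·52 + 1·74 = 255 + 40 + 129 + 10 + 260 + 74 = 768; overall_B = 768/15 = 51.2000.
Difference = 42.8667 − 51.2000 = -8.3333 ≈ -8.3.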